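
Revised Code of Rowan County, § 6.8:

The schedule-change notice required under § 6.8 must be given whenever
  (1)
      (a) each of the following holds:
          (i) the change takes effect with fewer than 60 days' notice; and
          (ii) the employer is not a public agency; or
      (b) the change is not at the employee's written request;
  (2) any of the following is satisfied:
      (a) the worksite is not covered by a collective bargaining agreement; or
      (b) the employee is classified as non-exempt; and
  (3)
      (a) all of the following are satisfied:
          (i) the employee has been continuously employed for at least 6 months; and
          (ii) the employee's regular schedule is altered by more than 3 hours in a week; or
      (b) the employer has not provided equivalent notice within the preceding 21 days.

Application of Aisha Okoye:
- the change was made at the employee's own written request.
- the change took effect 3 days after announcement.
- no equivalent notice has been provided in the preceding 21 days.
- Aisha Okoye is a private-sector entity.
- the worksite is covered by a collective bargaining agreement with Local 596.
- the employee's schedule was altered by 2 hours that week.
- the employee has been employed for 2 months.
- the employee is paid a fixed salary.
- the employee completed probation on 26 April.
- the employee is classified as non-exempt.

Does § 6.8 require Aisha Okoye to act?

(i) < 60 days' notice — met.
(ii) not (public agency) — holds.
So (a) is satisfied (T AND T).
(b) not employee-requested — not satisfied.
(1): T OR F → true.
(a) no CBA — not satisfied.
(b) non-exempt — satisfied.
So (2) is satisfied (F OR T).
(i) tenure ≥ 6 mo. — fails.
(ii) schedule shift > 3h — not met.
(a): F AND F → false.
(b) no recent notice — holds.
So (3) is satisfied (F OR T).
So Overall is satisfied (T AND T AND T).

Yes — required.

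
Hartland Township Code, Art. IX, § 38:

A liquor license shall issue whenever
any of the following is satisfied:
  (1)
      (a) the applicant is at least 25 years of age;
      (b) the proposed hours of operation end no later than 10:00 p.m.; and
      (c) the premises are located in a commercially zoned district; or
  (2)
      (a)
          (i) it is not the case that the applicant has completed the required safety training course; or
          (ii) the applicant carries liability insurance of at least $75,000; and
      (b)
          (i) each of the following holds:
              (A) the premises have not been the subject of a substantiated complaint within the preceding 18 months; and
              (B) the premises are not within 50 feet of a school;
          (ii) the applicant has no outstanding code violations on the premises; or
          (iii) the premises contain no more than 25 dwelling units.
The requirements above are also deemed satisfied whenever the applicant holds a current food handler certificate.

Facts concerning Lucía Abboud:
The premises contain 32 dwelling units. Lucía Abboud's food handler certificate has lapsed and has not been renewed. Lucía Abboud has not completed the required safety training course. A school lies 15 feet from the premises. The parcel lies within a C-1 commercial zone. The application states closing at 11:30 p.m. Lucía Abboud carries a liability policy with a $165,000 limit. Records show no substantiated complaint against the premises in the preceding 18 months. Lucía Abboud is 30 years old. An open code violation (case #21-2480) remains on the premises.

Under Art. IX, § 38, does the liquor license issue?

No — denied.

(a) age ≥ 25 — holds.
(b) closes by 10 p.m. — fails.
(c) commercially zoned — met.
(1) = T AND F AND T = false.
(i) not (safety training) — holds.
(ii) insurance ≥ $75,000 — satisfied.
(a): T OR T → true.
(A) no complaint in 18 mo. — holds.
(B) ≥50 ft from school — not satisfied.
(i): T AND F → false.
(ii) no code violations — fails.
(iii) ≤ 25 units — fails.
(b): F OR F OR F → false.
(2) = T AND F = false.
Overall: F OR F → false.
Exception (food handler cert.) — not satisfied.
Result: main false OR exception false → false.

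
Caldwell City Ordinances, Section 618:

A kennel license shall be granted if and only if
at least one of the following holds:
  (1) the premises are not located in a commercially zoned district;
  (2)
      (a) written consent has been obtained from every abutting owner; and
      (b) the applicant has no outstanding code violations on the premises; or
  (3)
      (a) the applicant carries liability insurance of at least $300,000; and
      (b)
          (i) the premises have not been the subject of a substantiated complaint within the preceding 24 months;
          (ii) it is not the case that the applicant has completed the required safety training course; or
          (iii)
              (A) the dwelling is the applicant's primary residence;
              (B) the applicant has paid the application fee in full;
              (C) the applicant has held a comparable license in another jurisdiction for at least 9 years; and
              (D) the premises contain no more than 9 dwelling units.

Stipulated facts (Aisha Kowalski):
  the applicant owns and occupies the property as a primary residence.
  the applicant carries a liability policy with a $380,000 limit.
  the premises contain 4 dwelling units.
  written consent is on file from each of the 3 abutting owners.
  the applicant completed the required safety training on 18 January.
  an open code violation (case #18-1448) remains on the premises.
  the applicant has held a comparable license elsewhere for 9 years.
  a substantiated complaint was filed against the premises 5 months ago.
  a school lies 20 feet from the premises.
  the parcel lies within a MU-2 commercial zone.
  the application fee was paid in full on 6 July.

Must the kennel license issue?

Yes — granted.

(1) not (commercially zoned) — not met.
(a) all abutters consent — satisfied.
(b) no code violations — not met.
(2): T AND F → false.
(a) insurance ≥ $300,000 — satisfied.
(i) no complaint in 24 mo. — not satisfied.
(ii) not (safety training) — not met.
(A) primary residence — satisfied.
(B) fee paid — satisfied.
(C) prior license ≥ 9 yr — satisfied.
(D) ≤ 9 units — satisfied.
(iii): T AND T AND T AND T → true.
(b) = F OR F OR T = true.
So (3) is satisfied (T AND T).
So Overall is satisfied (F OR F OR T).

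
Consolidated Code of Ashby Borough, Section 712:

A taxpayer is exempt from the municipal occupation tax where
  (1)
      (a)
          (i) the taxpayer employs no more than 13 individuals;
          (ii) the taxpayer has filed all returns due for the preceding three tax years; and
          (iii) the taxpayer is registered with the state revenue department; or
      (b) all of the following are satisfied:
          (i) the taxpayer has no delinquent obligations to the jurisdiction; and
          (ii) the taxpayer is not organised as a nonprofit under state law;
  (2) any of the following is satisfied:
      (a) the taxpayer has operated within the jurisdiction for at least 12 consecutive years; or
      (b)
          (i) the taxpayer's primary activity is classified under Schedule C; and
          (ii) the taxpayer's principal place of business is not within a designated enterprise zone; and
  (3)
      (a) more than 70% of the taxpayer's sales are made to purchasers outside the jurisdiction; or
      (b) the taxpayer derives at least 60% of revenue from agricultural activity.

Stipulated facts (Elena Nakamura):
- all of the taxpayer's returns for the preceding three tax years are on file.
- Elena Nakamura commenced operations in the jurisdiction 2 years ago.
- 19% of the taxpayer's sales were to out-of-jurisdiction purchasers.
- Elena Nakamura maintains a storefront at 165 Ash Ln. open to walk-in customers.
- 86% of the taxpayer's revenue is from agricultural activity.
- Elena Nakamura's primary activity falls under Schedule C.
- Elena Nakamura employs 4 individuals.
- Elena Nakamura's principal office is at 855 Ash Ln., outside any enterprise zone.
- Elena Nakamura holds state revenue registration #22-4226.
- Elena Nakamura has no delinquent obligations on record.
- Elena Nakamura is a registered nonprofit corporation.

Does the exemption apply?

(i) ≤ 13 employees — holds.
(ii) returns current — holds.
(iii) state-registered — holds.
(a) = T AND T AND T = true.
(i) no delinquency — met.
(ii) not (nonprofit) — not satisfied.
(b): T AND F → false.
(1): T OR F → true.
(a) ≥ 12 yrs in jurisdiction — not met.
(i) Schedule C activity — satisfied.
(ii) not (in enterprise zone) — satisfied.
So (b) is satisfied (T AND T).
(2) = F OR T = true.
(a) >70% out-of-jur. sales — fails.
(b) ≥60% agricultural — holds.
(3): F OR T → true.
So Overall is satisfied (T AND T AND T).

Yes — exempt.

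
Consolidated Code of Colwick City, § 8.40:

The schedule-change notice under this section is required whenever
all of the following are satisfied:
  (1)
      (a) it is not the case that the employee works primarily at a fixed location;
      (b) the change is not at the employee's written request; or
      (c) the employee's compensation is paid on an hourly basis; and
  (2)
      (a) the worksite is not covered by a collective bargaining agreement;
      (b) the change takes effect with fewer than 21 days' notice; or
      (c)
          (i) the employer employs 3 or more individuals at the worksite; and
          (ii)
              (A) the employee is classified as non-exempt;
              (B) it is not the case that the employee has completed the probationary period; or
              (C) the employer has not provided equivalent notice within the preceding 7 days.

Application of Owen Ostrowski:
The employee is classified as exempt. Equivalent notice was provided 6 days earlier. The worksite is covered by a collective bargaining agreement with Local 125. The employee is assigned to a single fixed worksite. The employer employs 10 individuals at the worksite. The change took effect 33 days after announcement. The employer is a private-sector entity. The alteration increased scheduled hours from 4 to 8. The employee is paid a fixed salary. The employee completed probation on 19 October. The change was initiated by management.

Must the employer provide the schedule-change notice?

(a) not (fixed location) — not satisfied.
(b) not employee-requested — satisfied.
(c) hourly-paid — not met.
(1) = F OR T OR F = true.
(a) no CBA — fails.
(b) < 21 days' notice — not satisfied.
(i) ≥ 3 at site — satisfied.
(A) non-exempt — not met.
(B) not (past probation) — not satisfied.
(C) no recent notice — fails.
So (ii) is not satisfied (F OR F OR F).
So (c) is not satisfied (T AND F).
(2) = F OR F OR F = false.
Overall = T AND F = false.

No — not required.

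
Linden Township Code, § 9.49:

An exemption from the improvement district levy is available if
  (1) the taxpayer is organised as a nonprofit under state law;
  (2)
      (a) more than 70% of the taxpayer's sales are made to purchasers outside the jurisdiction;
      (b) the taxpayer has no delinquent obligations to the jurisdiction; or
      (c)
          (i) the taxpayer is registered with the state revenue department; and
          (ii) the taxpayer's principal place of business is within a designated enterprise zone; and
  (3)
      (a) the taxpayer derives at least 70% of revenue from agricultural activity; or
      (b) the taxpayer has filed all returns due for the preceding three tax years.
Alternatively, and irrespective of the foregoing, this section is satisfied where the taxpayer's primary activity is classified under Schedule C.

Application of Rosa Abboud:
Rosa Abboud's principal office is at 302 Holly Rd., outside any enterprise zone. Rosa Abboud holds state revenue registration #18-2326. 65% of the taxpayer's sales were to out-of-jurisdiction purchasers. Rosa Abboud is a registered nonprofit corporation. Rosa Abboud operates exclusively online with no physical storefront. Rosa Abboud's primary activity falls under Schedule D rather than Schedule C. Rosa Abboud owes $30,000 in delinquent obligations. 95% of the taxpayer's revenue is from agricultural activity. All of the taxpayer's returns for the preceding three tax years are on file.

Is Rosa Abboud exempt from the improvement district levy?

(1) nonprofit — met.
(a) >70% out-of-jur. sales — fails.
(b) no delinquency — not met.
(i) state-registered — holds.
(ii) in enterprise zone — not met.
So (c) is not satisfied (T AND F).
(2): F OR F OR F → false.
(a) ≥70% agricultural — satisfied.
(b) returns current — met.
So (3) is satisfied (T OR T).
Overall = T AND F AND T = false.
Exception (Schedule C activity) — not satisfied.
Result: main false OR exception false → false.

No — not exempt.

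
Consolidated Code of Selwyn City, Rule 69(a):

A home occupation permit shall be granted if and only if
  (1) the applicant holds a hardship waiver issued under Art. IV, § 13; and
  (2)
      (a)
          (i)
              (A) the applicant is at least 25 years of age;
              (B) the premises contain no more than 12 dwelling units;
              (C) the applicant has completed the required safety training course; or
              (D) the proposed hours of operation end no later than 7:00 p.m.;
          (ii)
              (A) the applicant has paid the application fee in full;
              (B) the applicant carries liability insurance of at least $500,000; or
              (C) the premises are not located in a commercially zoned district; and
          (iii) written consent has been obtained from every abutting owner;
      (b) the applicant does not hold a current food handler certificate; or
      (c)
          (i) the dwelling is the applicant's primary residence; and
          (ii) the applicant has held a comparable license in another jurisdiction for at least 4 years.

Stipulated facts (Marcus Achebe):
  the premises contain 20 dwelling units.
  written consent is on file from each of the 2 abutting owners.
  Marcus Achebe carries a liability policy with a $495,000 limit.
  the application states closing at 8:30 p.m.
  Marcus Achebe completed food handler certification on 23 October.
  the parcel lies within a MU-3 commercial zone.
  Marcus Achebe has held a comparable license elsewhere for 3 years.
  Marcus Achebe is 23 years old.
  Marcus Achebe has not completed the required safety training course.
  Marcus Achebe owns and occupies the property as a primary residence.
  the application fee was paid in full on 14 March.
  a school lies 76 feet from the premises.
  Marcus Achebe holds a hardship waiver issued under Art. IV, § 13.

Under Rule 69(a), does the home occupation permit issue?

No — denied.

(1) hardship waiver — met.
(A) age ≥ 25 — not satisfied.
(B) ≤ 12 units — not met.
(C) safety training — not met.
(D) closes by 7 p.m. — not met.
So (i) is not satisfied (F OR F OR F OR F).
(A) fee paid — holds.
(B) insurance ≥ $500,000 — not satisfied.
(C) not (commercially zoned) — not met.
(ii): T OR F OR F → true.
(iii) all abutters consent — met.
So (a) is not satisfied (F AND T AND T).
(b) not (food handler cert.) — not met.
(i) primary residence — satisfied.
(ii) prior license ≥ 4 yr — fails.
(c): T AND F → false.
(2) = F OR F OR F = false.
Overall: T AND F → false.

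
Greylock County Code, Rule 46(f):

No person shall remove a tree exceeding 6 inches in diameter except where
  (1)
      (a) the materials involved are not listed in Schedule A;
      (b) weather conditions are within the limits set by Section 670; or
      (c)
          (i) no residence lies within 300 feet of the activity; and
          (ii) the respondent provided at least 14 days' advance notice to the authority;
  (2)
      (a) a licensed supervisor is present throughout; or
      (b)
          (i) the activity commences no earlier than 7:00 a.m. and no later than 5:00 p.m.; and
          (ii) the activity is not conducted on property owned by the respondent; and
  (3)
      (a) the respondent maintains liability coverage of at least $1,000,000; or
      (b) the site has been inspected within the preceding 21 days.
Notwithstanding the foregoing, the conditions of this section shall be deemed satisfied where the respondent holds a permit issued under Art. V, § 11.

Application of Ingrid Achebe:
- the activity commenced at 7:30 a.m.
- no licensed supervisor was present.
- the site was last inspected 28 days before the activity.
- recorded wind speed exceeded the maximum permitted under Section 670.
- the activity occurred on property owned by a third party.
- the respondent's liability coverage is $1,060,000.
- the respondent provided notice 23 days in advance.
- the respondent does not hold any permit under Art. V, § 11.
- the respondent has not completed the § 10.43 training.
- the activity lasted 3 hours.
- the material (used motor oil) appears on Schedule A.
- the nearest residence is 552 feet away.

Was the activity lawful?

Yes — lawful.

(a) not (Schedule A material) — not satisfied.
(b) weather ok — not satisfied.
(i) no residence in 300 ft — holds.
(ii) ≥14 days' notice — holds.
(c) = T AND T = true.
(1) = F OR F OR T = true.
(a) supervisor present — not satisfied.
(i) start within hours — holds.
(ii) not (own property) — met.
(b) = T AND T = true.
(2) = F OR T = true.
(a) coverage ≥ $1,000,000 — met.
(b) site inspected — fails.
So (3) is satisfied (T OR F).
So Overall is satisfied (T AND T AND T).
Exception (holds permit) — not satisfied.
Result: main true OR exception false → true.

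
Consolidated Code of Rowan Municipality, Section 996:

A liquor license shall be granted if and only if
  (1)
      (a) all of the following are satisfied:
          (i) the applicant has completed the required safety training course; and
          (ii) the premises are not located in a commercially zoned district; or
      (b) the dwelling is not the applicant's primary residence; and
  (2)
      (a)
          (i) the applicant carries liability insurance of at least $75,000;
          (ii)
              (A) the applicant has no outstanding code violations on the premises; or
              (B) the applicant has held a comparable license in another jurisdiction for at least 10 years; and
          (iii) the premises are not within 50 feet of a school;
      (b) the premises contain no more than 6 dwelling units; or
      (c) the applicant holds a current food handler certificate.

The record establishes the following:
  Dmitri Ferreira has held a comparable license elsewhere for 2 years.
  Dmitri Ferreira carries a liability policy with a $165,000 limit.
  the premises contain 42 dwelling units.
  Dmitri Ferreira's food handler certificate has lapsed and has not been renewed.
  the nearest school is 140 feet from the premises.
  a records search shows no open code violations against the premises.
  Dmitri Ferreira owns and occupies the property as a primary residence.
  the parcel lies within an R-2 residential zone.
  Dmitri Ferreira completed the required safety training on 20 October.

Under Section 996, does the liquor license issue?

(i) safety training — holds.
(ii) not (commercially zoned) — met.
(a) = T AND T = true.
(b) not (primary residence) — fails.
(1): T OR F → true.
(i) insurance ≥ $75,000 — holds.
(A) no code violations — satisfied.
(B) prior license ≥ 10 yr — not satisfied.
(ii): T OR F → true.
(iii) ≥50 ft from school — met.
(a) = T AND T AND T = true.
(b) ≤ 6 units — fails.
(c) food handler cert. — fails.
(2): T OR F OR F → true.
Overall: T AND T → true.

Yes — granted.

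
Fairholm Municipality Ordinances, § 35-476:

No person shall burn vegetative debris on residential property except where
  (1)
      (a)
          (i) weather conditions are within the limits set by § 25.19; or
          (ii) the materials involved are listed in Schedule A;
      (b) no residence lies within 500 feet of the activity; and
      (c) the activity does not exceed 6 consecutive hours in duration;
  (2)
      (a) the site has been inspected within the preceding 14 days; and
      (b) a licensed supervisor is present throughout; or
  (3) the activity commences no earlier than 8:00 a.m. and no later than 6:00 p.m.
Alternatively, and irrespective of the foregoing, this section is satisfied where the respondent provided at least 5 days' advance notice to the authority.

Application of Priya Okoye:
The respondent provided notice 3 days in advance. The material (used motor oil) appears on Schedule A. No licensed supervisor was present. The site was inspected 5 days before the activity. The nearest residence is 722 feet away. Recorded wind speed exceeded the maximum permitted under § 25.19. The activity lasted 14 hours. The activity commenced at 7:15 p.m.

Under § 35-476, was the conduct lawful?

(i) weather ok — fails.
(ii) Schedule A material — holds.
So (a) is satisfied (F OR T).
(b) no residence in 500 ft — met.
(c) ≤ 6 hrs duration — not satisfied.
(1) = T AND T AND F = false.
(a) site inspected — satisfied.
(b) supervisor present — not satisfied.
(2): T AND F → false.
(3) start within hours — fails.
Overall = F OR F OR F = false.
Exception (≥5 days' notice) — not satisfied.
Result: main false OR exception false → false.

No — unlawful.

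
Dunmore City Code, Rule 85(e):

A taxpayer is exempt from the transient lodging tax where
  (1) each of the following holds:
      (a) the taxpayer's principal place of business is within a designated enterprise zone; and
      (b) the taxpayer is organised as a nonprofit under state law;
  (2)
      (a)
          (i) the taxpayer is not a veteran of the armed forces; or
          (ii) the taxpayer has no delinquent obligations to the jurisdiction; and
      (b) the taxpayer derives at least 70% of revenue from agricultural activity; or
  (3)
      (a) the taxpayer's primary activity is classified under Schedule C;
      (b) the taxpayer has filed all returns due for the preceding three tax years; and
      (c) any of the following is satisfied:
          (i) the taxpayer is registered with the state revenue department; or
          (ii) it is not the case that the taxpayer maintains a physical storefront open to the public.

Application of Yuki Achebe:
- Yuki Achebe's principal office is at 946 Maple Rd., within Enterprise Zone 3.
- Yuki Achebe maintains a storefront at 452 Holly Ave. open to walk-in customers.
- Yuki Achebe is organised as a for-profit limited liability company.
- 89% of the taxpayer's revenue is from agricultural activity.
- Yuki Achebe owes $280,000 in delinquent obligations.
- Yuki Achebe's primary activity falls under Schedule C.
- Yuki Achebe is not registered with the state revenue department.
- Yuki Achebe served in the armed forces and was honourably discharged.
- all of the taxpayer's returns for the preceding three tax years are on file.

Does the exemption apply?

(a) in enterprise zone — met.
(b) nonprofit — not satisfied.
(1): T AND F → false.
(i) not (veteran) — not met.
(ii) no delinquency — not satisfied.
(a): F OR F → false.
(b) ≥70% agricultural — met.
(2) = F AND T = false.
(a) Schedule C activity — met.
(b) returns current — met.
(i) state-registered — not met.
(ii) not (has storefront) — fails.
(c) = F OR F = false.
(3): T AND T AND F → false.
Overall = F OR F OR F = false.

No — not exempt.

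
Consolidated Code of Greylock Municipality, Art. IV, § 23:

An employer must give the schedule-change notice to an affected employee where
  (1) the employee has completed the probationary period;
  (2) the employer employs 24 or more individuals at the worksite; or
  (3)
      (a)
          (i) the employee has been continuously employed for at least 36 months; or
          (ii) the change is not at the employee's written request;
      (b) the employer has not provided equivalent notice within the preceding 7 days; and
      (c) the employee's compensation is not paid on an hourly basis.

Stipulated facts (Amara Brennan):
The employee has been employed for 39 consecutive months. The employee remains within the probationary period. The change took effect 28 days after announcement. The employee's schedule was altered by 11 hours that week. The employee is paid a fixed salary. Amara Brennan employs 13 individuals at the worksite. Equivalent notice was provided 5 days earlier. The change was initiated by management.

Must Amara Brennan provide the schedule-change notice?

No — not required.

(1) past probation — not met.
(2) ≥ 24 at site — fails.
(i) tenure ≥ 36 mo. — satisfied.
(ii) not employee-requested — met.
(a): T OR T → true.
(b) no recent notice — not satisfied.
(c) not (hourly-paid) — satisfied.
(3): T AND F AND T → false.
Overall = F OR F OR F = false.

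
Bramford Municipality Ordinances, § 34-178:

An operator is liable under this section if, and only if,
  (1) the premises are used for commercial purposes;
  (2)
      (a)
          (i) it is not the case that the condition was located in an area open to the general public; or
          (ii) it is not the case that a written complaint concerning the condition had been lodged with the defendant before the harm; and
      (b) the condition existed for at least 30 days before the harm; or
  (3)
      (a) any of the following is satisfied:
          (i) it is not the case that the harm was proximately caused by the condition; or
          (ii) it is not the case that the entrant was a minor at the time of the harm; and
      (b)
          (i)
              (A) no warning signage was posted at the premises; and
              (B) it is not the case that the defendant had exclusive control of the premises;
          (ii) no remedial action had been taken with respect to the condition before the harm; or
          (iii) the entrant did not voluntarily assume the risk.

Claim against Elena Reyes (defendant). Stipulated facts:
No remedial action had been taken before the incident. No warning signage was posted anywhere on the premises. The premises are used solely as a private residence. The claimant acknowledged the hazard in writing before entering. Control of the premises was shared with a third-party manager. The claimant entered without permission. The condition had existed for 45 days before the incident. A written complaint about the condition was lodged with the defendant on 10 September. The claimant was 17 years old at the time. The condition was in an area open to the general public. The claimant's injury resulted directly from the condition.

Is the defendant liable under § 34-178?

No — not liable.

(1) commercial use — fails.
(i) not (public area) — not met.
(ii) not (complaint lodged) — not satisfied.
(a): F OR F → false.
(b) condition ≥30 days old — met.
(2) = F AND T = false.
(i) not (proximate cause) — fails.
(ii) not (entrant a minor) — fails.
(a): F OR F → false.
(A) no signage posted — met.
(B) not (exclusive control) — holds.
(i) = T AND T = true.
(ii) no remedial action — satisfied.
(iii) no assumed risk — fails.
(b): T OR T OR F → true.
(3) = F AND T = false.
Overall = F OR F OR F = false.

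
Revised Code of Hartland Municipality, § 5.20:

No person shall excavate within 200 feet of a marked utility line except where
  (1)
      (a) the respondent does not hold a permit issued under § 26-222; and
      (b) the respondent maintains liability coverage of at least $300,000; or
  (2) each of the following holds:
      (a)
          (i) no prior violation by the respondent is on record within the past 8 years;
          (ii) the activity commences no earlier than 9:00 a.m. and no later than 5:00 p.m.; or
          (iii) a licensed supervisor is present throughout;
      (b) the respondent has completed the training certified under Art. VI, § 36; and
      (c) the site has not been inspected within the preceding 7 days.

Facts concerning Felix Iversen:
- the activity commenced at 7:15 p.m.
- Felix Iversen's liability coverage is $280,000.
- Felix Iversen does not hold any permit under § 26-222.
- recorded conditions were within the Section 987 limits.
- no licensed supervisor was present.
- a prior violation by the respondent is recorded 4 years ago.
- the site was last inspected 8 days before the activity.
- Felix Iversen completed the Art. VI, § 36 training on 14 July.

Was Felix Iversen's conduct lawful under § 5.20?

No — unlawful.

(a) not (holds permit) — met.
(b) coverage ≥ $300,000 — not met.
(1): T AND F → false.
(i) no prior violation — not satisfied.
(ii) start within hours — fails.
(iii) supervisor present — fails.
(a): F OR F OR F → false.
(b) training certified — satisfied.
(c) not (site inspected) — met.
So (2) is not satisfied (F AND T AND T).
Overall: F OR F → false.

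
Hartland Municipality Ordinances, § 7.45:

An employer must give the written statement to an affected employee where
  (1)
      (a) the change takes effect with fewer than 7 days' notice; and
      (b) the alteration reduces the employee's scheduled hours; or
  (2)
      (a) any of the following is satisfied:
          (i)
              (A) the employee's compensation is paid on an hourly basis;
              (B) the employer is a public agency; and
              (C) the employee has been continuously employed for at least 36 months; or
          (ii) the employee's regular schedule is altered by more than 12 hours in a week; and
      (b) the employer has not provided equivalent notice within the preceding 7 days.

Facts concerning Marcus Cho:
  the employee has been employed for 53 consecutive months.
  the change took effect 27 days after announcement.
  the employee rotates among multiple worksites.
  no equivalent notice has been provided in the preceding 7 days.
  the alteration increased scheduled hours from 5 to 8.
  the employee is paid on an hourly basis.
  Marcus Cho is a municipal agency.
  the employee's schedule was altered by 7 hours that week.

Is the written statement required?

(a) < 7 days' notice — fails.
(b) hours reduced — fails.
So (1) is not satisfied (F AND F).
(A) hourly-paid — holds.
(B) public agency — met.
(C) tenure ≥ 36 mo. — met.
So (i) is satisfied (T AND T AND T).
(ii) schedule shift > 12h — not met.
So (a) is satisfied (T OR F).
(b) no recent notice — met.
(2): T AND T → true.
So Overall is satisfied (F OR T).

Yes — required.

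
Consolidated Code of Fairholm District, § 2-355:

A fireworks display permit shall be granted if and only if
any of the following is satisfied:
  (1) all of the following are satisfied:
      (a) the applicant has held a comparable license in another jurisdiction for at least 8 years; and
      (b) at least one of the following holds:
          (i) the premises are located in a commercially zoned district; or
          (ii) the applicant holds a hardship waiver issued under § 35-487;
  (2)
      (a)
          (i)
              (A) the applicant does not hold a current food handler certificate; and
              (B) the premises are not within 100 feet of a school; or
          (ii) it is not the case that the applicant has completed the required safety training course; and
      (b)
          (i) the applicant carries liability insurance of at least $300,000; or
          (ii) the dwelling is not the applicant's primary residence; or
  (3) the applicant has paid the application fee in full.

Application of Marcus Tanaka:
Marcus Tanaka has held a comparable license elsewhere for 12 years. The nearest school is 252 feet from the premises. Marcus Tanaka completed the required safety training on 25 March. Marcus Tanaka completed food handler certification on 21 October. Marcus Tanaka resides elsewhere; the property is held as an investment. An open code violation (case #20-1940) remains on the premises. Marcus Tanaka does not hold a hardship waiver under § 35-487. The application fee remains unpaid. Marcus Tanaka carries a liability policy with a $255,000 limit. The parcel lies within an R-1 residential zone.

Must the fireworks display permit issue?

No — denied.

(a) prior license ≥ 8 yr — holds.
(i) commercially zoned — not met.
(ii) hardship waiver — fails.
(b): F OR F → false.
(1) = T AND F = false.
(A) not (food handler cert.) — fails.
(B) ≥100 ft from school — satisfied.
So (i) is not satisfied (F AND T).
(ii) not (safety training) — not satisfied.
So (a) is not satisfied (F OR F).
(i) insurance ≥ $300,000 — fails.
(ii) not (primary residence) — met.
(b) = F OR T = true.
So (2) is not satisfied (F AND T).
(3) fee paid — not satisfied.
Overall: F OR F OR F → false.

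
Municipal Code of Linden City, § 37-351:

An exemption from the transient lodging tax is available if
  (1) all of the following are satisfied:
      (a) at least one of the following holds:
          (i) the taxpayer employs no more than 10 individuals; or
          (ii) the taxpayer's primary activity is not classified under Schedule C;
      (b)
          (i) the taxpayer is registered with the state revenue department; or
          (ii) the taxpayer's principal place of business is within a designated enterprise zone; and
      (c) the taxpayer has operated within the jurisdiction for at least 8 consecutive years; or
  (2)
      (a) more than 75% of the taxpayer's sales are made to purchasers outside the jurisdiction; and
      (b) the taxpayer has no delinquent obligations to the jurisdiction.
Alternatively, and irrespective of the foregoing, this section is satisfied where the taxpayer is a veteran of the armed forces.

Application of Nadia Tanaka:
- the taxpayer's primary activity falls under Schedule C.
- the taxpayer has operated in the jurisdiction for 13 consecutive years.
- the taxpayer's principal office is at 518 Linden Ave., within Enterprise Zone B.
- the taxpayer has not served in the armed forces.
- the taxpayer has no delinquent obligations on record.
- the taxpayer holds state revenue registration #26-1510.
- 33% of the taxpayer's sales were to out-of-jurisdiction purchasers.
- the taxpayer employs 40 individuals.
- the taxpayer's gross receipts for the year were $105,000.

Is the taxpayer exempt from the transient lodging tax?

No — not exempt.

(i) ≤ 10 employees — not met.
(ii) not (Schedule C activity) — fails.
So (a) is not satisfied (F OR F).
(i) state-registered — holds.
(ii) in enterprise zone — satisfied.
(b) = T OR T = true.
(c) ≥ 8 yrs in jurisdiction — met.
(1): F AND T AND T → false.
(a) >75% out-of-jur. sales — not met.
(b) no delinquency — met.
(2): F AND T → false.
Overall = F OR F = false.
Exception (veteran) — not satisfied.
Result: main false OR exception false → false.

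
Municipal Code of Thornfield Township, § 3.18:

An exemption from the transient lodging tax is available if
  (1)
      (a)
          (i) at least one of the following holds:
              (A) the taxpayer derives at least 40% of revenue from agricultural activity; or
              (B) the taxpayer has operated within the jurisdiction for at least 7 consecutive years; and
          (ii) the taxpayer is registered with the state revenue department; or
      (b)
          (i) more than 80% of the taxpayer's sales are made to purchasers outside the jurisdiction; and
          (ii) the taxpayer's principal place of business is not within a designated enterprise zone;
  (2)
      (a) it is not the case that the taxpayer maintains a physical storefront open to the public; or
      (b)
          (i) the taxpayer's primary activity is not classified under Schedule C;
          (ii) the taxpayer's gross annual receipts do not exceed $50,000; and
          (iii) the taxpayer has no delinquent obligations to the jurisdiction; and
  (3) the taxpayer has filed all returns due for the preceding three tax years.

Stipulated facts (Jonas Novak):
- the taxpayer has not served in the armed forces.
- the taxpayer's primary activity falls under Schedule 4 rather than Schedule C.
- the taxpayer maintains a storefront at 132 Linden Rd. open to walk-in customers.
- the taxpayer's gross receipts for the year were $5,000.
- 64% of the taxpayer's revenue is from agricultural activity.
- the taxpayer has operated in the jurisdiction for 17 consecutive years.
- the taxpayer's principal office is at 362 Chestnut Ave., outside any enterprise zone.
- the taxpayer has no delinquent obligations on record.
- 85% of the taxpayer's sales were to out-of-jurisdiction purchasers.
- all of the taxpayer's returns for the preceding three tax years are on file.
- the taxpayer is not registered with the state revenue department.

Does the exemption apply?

Yes — exempt.

(A) ≥40% agricultural — satisfied.
(B) ≥ 7 yrs in jurisdiction — satisfied.
(i) = T OR T = true.
(ii) state-registered — not satisfied.
(a) = T AND F = false.
(i) >80% out-of-jur. sales — holds.
(ii) not (in enterprise zone) — met.
So (b) is satisfied (T AND T).
So (1) is satisfied (F OR T).
(a) not (has storefront) — fails.
(i) not (Schedule C activity) — holds.
(ii) receipts ≤ $50,000 — met.
(iii) no delinquency — satisfied.
(b): T AND T AND T → true.
(2): F OR T → true.
(3) returns current — holds.
Overall = T AND T AND T = true.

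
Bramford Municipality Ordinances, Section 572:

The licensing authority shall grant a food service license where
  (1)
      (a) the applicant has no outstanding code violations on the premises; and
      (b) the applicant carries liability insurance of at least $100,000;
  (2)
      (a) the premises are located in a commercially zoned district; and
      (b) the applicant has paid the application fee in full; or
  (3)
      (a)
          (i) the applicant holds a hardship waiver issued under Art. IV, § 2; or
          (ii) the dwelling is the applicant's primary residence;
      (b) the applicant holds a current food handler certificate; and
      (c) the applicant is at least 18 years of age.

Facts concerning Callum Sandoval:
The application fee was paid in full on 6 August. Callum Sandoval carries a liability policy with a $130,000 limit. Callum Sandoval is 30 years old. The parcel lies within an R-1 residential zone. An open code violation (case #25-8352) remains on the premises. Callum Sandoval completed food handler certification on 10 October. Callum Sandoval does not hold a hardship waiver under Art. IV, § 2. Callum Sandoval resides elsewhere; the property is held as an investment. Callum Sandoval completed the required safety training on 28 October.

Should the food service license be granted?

(a) no code violations — fails.
(b) insurance ≥ $100,000 — met.
(1) = F AND T = false.
(a) commercially zoned — not satisfied.
(b) fee paid — holds.
(2) = F AND T = false.
(i) hardship waiver — not met.
(ii) primary residence — fails.
(a): F OR F → false.
(b) food handler cert. — satisfied.
(c) age ≥ 18 — holds.
So (3) is not satisfied (F AND T AND T).
So Overall is not satisfied (F OR F OR F).

No — denied.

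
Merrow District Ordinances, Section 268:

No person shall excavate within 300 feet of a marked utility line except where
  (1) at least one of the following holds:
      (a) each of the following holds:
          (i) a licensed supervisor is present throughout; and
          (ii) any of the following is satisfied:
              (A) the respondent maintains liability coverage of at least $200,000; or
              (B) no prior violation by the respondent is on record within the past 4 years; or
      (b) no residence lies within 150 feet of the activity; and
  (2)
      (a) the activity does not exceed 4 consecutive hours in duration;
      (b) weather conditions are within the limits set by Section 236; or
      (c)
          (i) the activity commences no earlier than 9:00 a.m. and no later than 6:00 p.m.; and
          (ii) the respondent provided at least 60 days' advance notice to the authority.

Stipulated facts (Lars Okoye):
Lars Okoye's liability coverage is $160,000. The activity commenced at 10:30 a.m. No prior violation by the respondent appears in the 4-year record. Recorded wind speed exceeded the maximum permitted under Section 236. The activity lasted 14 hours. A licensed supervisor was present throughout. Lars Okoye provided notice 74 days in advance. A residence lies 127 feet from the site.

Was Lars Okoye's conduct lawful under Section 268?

(i) supervisor present — met.
(A) coverage ≥ $200,000 — fails.
(B) no prior violation — satisfied.
(ii) = F OR T = true.
(a) = T AND T = true.
(b) no residence in 150 ft — not satisfied.
(1) = T OR F = true.
(a) ≤ 4 hrs duration — not satisfied.
(b) weather ok — not satisfied.
(i) start within hours — holds.
(ii) ≥60 days' notice — met.
(c) = T AND T = true.
(2) = F OR F OR T = true.
Overall: T AND T → true.

Yes — lawful.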